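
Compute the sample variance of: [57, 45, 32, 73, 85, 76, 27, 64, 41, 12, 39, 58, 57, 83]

479.1923

Step 1: Compute the mean: (57 + 45 + 32 + 73 + 85 + 76 + 27 + 64 + 41 + 12 + 39 + 58 + 57 + 83) / 14 = 53.5
Step 2: Compute squared deviations from the mean:
  (57 - 53.5)^2 = 12.25
  (45 - 53.5)^2 = 72.25
  (32 - 53.5)^2 = 462.25
  (73 - 53.5)^2 = 380.25
  (85 - 53.5)^2 = 992.25
  (76 - 53.5)^2 = 506.25
  (27 - 53.5)^2 = 702.25
  (64 - 53.5)^2 = 110.25
  (41 - 53.5)^2 = 156.25
  (12 - 53.5)^2 = 1722.25
  (39 - 53.5)^2 = 210.25
  (58 - 53.5)^2 = 20.25
  (57 - 53.5)^2 = 12.25
  (83 - 53.5)^2 = 870.25
Step 3: Sum of squared deviations = 6229.5
Step 4: Sample variance = 6229.5 / 13 = 479.1923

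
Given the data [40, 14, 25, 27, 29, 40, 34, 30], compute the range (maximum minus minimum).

26

Step 1: Identify the maximum value: max = 40
Step 2: Identify the minimum value: min = 14
Step 3: Range = max - min = 40 - 14 = 26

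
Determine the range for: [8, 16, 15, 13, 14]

8

Step 1: Identify the maximum value: max = 16
Step 2: Identify the minimum value: min = 8
Step 3: Range = max - min = 16 - 8 = 8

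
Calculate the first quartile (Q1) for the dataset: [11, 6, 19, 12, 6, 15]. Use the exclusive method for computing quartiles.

6

Step 1: Sort the data: [6, 6, 11, 12, 15, 19]
Step 2: n = 6
Step 3: Using the exclusive quartile method:
  Q1 = 6
  Q2 (median) = 11.5
  Q3 = 16
  IQR = Q3 - Q1 = 16 - 6 = 10
Step 4: Q1 = 6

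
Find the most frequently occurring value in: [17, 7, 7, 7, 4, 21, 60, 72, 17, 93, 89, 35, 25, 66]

7

Step 1: Count the frequency of each value:
  4: appears 1 time(s)
  7: appears 3 time(s)
  17: appears 2 time(s)
  21: appears 1 time(s)
  25: appears 1 time(s)
  35: appears 1 time(s)
  60: appears 1 time(s)
  66: appears 1 time(s)
  72: appears 1 time(s)
  89: appears 1 time(s)
  93: appears 1 time(s)
Step 2: The value 7 appears most frequently (3 times).
Step 3: Mode = 7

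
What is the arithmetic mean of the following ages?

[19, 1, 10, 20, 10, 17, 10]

12.4286

Step 1: Sum all values: 19 + 1 + 10 + 20 + 10 + 17 + 10 = 87
Step 2: Count the number of values: n = 7
Step 3: Mean = sum / n = 87 / 7 = 12.4286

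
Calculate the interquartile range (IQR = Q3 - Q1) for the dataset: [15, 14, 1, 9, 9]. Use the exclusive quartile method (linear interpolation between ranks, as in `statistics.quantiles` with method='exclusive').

9.5

Step 1: Sort the data: [1, 9, 9, 14, 15]
Step 2: n = 5
Step 3: Using the exclusive quartile method:
  Q1 = 5
  Q2 (median) = 9
  Q3 = 14.5
  IQR = Q3 - Q1 = 14.5 - 5 = 9.5
Step 4: IQR = 9.5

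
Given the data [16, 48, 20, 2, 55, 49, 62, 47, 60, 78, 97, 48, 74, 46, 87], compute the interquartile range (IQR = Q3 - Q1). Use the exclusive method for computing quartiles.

28

Step 1: Sort the data: [2, 16, 20, 46, 47, 48, 48, 49, 55, 60, 62, 74, 78, 87, 97]
Step 2: n = 15
Step 3: Using the exclusive quartile method:
  Q1 = 46
  Q2 (median) = 49
  Q3 = 74
  IQR = Q3 - Q1 = 74 - 46 = 28
Step 4: IQR = 28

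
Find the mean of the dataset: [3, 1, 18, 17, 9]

9.6

Step 1: Sum all values: 3 + 1 + 18 + 17 + 9 = 48
Step 2: Count the number of values: n = 5
Step 3: Mean = sum / n = 48 / 5 = 9.6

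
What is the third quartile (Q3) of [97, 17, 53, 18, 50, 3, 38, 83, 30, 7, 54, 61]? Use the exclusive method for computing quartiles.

59.25

Step 1: Sort the data: [3, 7, 17, 18, 30, 38, 50, 53, 54, 61, 83, 97]
Step 2: n = 12
Step 3: Using the exclusive quartile method:
  Q1 = 17.25
  Q2 (median) = 44
  Q3 = 59.25
  IQR = Q3 - Q1 = 59.25 - 17.25 = 42
Step 4: Q3 = 59.25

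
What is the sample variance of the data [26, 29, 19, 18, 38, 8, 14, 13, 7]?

104.6111

Step 1: Compute the mean: (26 + 29 + 19 + 18 + 38 + 8 + 14 + 13 + 7) / 9 = 19.1111
Step 2: Compute squared deviations from the mean:
  (26 - 19.1111)^2 = 47.4568
  (29 - 19.1111)^2 = 97.7901
  (19 - 19.1111)^2 = 0.0123
  (18 - 19.1111)^2 = 1.2346
  (38 - 19.1111)^2 = 356.7901
  (8 - 19.1111)^2 = 123.4568
  (14 - 19.1111)^2 = 26.1235
  (13 - 19.1111)^2 = 37.3457
  (7 - 19.1111)^2 = 146.679
Step 3: Sum of squared deviations = 836.8889
Step 4: Sample variance = 836.8889 / 8 = 104.6111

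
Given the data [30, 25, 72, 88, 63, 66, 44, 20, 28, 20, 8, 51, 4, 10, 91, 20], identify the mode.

20

Step 1: Count the frequency of each value:
  4: appears 1 time(s)
  8: appears 1 time(s)
  10: appears 1 time(s)
  20: appears 3 time(s)
  25: appears 1 time(s)
  28: appears 1 time(s)
  30: appears 1 time(s)
  44: appears 1 time(s)
  51: appears 1 time(s)
  63: appears 1 time(s)
  66: appears 1 time(s)
  72: appears 1 time(s)
  88: appears 1 time(s)
  91: appears 1 time(s)
Step 2: The value 20 appears most frequently (3 times).
Step 3: Mode = 20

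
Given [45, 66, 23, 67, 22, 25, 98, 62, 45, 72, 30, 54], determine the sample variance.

552.2045

Step 1: Compute the mean: (45 + 66 + 23 + 67 + 22 + 25 + 98 + 62 + 45 + 72 + 30 + 54) / 12 = 50.75
Step 2: Compute squared deviations from the mean:
  (45 - 50.75)^2 = 33.0625
  (66 - 50.75)^2 = 232.5625
  (23 - 50.75)^2 = 770.0625
  (67 - 50.75)^2 = 264.0625
  (22 - 50.75)^2 = 826.5625
  (25 - 50.75)^2 = 663.0625
  (98 - 50.75)^2 = 2232.5625
  (62 - 50.75)^2 = 126.5625
  (45 - 50.75)^2 = 33.0625
  (72 - 50.75)^2 = 451.5625
  (30 - 50.75)^2 = 430.5625
  (54 - 50.75)^2 = 10.5625
Step 3: Sum of squared deviations = 6074.25
Step 4: Sample variance = 6074.25 / 11 = 552.2045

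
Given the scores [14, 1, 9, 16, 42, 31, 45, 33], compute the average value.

23.875

Step 1: Sum all values: 14 + 1 + 9 + 16 + 42 + 31 + 45 + 33 = 191
Step 2: Count the number of values: n = 8
Step 3: Mean = sum / n = 191 / 8 = 23.875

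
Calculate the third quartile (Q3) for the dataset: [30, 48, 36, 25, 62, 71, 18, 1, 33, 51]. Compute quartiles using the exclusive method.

53.75

Step 1: Sort the data: [1, 18, 25, 30, 33, 36, 48, 51, 62, 71]
Step 2: n = 10
Step 3: Using the exclusive quartile method:
  Q1 = 23.25
  Q2 (median) = 34.5
  Q3 = 53.75
  IQR = Q3 - Q1 = 53.75 - 23.25 = 30.5
Step 4: Q3 = 53.75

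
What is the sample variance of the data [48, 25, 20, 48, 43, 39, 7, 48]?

242.2143

Step 1: Compute the mean: (48 + 25 + 20 + 48 + 43 + 39 + 7 + 48) / 8 = 34.75
Step 2: Compute squared deviations from the mean:
  (48 - 34.75)^2 = 175.5625
  (25 - 34.75)^2 = 95.0625
  (20 - 34.75)^2 = 217.5625
  (48 - 34.75)^2 = 175.5625
  (43 - 34.75)^2 = 68.0625
  (39 - 34.75)^2 = 18.0625
  (7 - 34.75)^2 = 770.0625
  (48 - 34.75)^2 = 175.5625
Step 3: Sum of squared deviations = 1695.5
Step 4: Sample variance = 1695.5 / 7 = 242.2143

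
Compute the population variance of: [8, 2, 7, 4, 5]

4.56

Step 1: Compute the mean: (8 + 2 + 7 + 4 + 5) / 5 = 5.2
Step 2: Compute squared deviations from the mean:
  (8 - 5.2)^2 = 7.84
  (2 - 5.2)^2 = 10.24
  (7 - 5.2)^2 = 3.24
  (4 - 5.2)^2 = 1.44
  (5 - 5.2)^2 = 0.04
Step 3: Sum of squared deviations = 22.8
Step 4: Population variance = 22.8 / 5 = 4.56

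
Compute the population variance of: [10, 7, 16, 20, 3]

37.36

Step 1: Compute the mean: (10 + 7 + 16 + 20 + 3) / 5 = 11.2
Step 2: Compute squared deviations from the mean:
  (10 - 11.2)^2 = 1.44
  (7 - 11.2)^2 = 17.64
  (16 - 11.2)^2 = 23.04
  (20 - 11.2)^2 = 77.44
  (3 - 11.2)^2 = 67.24
Step 3: Sum of squared deviations = 186.8
Step 4: Population variance = 186.8 / 5 = 37.36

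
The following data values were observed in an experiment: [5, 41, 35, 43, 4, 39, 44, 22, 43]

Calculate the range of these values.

40

Step 1: Identify the maximum value: max = 44
Step 2: Identify the minimum value: min = 4
Step 3: Range = max - min = 44 - 4 = 40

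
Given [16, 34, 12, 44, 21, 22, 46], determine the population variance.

157.2653

Step 1: Compute the mean: (16 + 34 + 12 + 44 + 21 + 22 + 46) / 7 = 27.8571
Step 2: Compute squared deviations from the mean:
  (16 - 27.8571)^2 = 140.5918
  (34 - 27.8571)^2 = 37.7347
  (12 - 27.8571)^2 = 251.449
  (44 - 27.8571)^2 = 260.5918
  (21 - 27.8571)^2 = 47.0204
  (22 - 27.8571)^2 = 34.3061
  (46 - 27.8571)^2 = 329.1633
Step 3: Sum of squared deviations = 1100.8571
Step 4: Population variance = 1100.8571 / 7 = 157.2653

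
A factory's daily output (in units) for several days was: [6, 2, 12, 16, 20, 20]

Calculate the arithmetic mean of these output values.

12.6667

Step 1: Sum all values: 6 + 2 + 12 + 16 + 20 + 20 = 76
Step 2: Count the number of values: n = 6
Step 3: Mean = sum / n = 76 / 6 = 12.6667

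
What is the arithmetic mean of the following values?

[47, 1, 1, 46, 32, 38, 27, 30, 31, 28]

28.1

Step 1: Sum all values: 47 + 1 + 1 + 46 + 32 + 38 + 27 + 30 + 31 + 28 = 281
Step 2: Count the number of values: n = 10
Step 3: Mean = sum / n = 281 / 10 = 28.1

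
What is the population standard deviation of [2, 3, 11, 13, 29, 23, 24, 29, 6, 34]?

11.2

Step 1: Compute the mean: 17.4
Step 2: Sum of squared deviations from the mean: 1254.4
Step 3: Population variance = 1254.4 / 10 = 125.44
Step 4: Standard deviation = sqrt(125.44) = 11.2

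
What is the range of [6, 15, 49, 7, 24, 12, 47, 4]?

45

Step 1: Identify the maximum value: max = 49
Step 2: Identify the minimum value: min = 4
Step 3: Range = max - min = 49 - 4 = 45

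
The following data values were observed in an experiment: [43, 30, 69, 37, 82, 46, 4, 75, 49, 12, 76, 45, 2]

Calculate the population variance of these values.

670.5917

Step 1: Compute the mean: (43 + 30 + 69 + 37 + 82 + 46 + 4 + 75 + 49 + 12 + 76 + 45 + 2) / 13 = 43.8462
Step 2: Compute squared deviations from the mean:
  (43 - 43.8462)^2 = 0.716
  (30 - 43.8462)^2 = 191.716
  (69 - 43.8462)^2 = 632.716
  (37 - 43.8462)^2 = 46.8698
  (82 - 43.8462)^2 = 1455.716
  (46 - 43.8462)^2 = 4.6391
  (4 - 43.8462)^2 = 1587.716
  (75 - 43.8462)^2 = 970.5621
  (49 - 43.8462)^2 = 26.5621
  (12 - 43.8462)^2 = 1014.1775
  (76 - 43.8462)^2 = 1033.8698
  (45 - 43.8462)^2 = 1.3314
  (2 - 43.8462)^2 = 1751.1006
Step 3: Sum of squared deviations = 8717.6923
Step 4: Population variance = 8717.6923 / 13 = 670.5917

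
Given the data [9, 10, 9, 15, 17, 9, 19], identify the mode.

9

Step 1: Count the frequency of each value:
  9: appears 3 time(s)
  10: appears 1 time(s)
  15: appears 1 time(s)
  17: appears 1 time(s)
  19: appears 1 time(s)
Step 2: The value 9 appears most frequently (3 times).
Step 3: Mode = 9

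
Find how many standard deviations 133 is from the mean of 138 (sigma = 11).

-0.4545

Step 1: Recall the z-score formula: z = (x - mu) / sigma
Step 2: Substitute values: z = (133 - 138) / 11
Step 3: z = -5 / 11 = -0.4545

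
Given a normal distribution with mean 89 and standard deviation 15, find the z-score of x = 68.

-1.4

Step 1: Recall the z-score formula: z = (x - mu) / sigma
Step 2: Substitute values: z = (68 - 89) / 15
Step 3: z = -21 / 15 = -1.4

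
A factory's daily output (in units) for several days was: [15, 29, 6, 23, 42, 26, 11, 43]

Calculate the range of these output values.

37

Step 1: Identify the maximum value: max = 43
Step 2: Identify the minimum value: min = 6
Step 3: Range = max - min = 43 - 6 = 37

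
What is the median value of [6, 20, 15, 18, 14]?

15

Step 1: Sort the data in ascending order: [6, 14, 15, 18, 20]
Step 2: The number of values is n = 5.
Step 3: Since n is odd, the median is the middle value at position 3: 15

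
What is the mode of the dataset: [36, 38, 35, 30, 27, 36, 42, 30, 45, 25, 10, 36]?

36

Step 1: Count the frequency of each value:
  10: appears 1 time(s)
  25: appears 1 time(s)
  27: appears 1 time(s)
  30: appears 2 time(s)
  35: appears 1 time(s)
  36: appears 3 time(s)
  38: appears 1 time(s)
  42: appears 1 time(s)
  45: appears 1 time(s)
Step 2: The value 36 appears most frequently (3 times).
Step 3: Mode = 36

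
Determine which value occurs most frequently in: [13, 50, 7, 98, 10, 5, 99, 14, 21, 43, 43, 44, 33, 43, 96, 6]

43

Step 1: Count the frequency of each value:
  5: appears 1 time(s)
  6: appears 1 time(s)
  7: appears 1 time(s)
  10: appears 1 time(s)
  13: appears 1 time(s)
  14: appears 1 time(s)
  21: appears 1 time(s)
  33: appears 1 time(s)
  43: appears 3 time(s)
  44: appears 1 time(s)
  50: appears 1 time(s)
  96: appears 1 time(s)
  98: appears 1 time(s)
  99: appears 1 time(s)
Step 2: The value 43 appears most frequently (3 times).
Step 3: Mode = 43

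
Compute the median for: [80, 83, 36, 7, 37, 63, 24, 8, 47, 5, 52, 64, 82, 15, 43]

43

Step 1: Sort the data in ascending order: [5, 7, 8, 15, 24, 36, 37, 43, 47, 52, 63, 64, 80, 82, 83]
Step 2: The number of values is n = 15.
Step 3: Since n is odd, the median is the middle value at position 8: 43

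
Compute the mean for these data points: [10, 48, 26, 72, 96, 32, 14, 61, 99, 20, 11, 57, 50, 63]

47.0714

Step 1: Sum all values: 10 + 48 + 26 + 72 + 96 + 32 + 14 + 61 + 99 + 20 + 11 + 57 + 50 + 63 = 659
Step 2: Count the number of values: n = 14
Step 3: Mean = sum / n = 659 / 14 = 47.0714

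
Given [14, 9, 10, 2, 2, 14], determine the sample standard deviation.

5.4314

Step 1: Compute the mean: 8.5
Step 2: Sum of squared deviations from the mean: 147.5
Step 3: Sample variance = 147.5 / 5 = 29.5
Step 4: Standard deviation = sqrt(29.5) = 5.4314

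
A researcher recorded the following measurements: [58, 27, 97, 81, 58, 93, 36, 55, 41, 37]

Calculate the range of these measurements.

70

Step 1: Identify the maximum value: max = 97
Step 2: Identify the minimum value: min = 27
Step 3: Range = max - min = 97 - 27 = 70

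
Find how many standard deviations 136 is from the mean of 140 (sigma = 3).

-1.3333

Step 1: Recall the z-score formula: z = (x - mu) / sigma
Step 2: Substitute values: z = (136 - 140) / 3
Step 3: z = -4 / 3 = -1.3333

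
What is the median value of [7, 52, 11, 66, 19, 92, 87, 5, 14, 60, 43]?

43

Step 1: Sort the data in ascending order: [5, 7, 11, 14, 19, 43, 52, 60, 66, 87, 92]
Step 2: The number of values is n = 11.
Step 3: Since n is odd, the median is the middle value at position 6: 43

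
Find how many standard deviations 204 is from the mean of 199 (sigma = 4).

1.25

Step 1: Recall the z-score formula: z = (x - mu) / sigma
Step 2: Substitute values: z = (204 - 199) / 4
Step 3: z = 5 / 4 = 1.25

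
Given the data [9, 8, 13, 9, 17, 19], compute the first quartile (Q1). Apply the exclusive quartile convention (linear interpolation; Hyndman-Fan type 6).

8.75

Step 1: Sort the data: [8, 9, 9, 13, 17, 19]
Step 2: n = 6
Step 3: Using the exclusive quartile method:
  Q1 = 8.75
  Q2 (median) = 11
  Q3 = 17.5
  IQR = Q3 - Q1 = 17.5 - 8.75 = 8.75
Step 4: Q1 = 8.75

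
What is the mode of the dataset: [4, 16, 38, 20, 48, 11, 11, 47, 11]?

11

Step 1: Count the frequency of each value:
  4: appears 1 time(s)
  11: appears 3 time(s)
  16: appears 1 time(s)
  20: appears 1 time(s)
  38: appears 1 time(s)
  47: appears 1 time(s)
  48: appears 1 time(s)
Step 2: The value 11 appears most frequently (3 times).
Step 3: Mode = 11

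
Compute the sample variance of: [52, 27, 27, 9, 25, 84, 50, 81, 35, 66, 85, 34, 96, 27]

776.2857

Step 1: Compute the mean: (52 + 27 + 27 + 9 + 25 + 84 + 50 + 81 + 35 + 66 + 85 + 34 + 96 + 27) / 14 = 49.8571
Step 2: Compute squared deviations from the mean:
  (52 - 49.8571)^2 = 4.5918
  (27 - 49.8571)^2 = 522.449
  (27 - 49.8571)^2 = 522.449
  (9 - 49.8571)^2 = 1669.3061
  (25 - 49.8571)^2 = 617.8776
  (84 - 49.8571)^2 = 1165.7347
  (50 - 49.8571)^2 = 0.0204
  (81 - 49.8571)^2 = 969.8776
  (35 - 49.8571)^2 = 220.7347
  (66 - 49.8571)^2 = 260.5918
  (85 - 49.8571)^2 = 1235.0204
  (34 - 49.8571)^2 = 251.449
  (96 - 49.8571)^2 = 2129.1633
  (27 - 49.8571)^2 = 522.449
Step 3: Sum of squared deviations = 10091.7143
Step 4: Sample variance = 10091.7143 / 13 = 776.2857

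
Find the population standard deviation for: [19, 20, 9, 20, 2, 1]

8.2344

Step 1: Compute the mean: 11.8333
Step 2: Sum of squared deviations from the mean: 406.8333
Step 3: Population variance = 406.8333 / 6 = 67.8056
Step 4: Standard deviation = sqrt(67.8056) = 8.2344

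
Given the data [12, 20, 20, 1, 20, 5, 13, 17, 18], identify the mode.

20

Step 1: Count the frequency of each value:
  1: appears 1 time(s)
  5: appears 1 time(s)
  12: appears 1 time(s)
  13: appears 1 time(s)
  17: appears 1 time(s)
  18: appears 1 time(s)
  20: appears 3 time(s)
Step 2: The value 20 appears most frequently (3 times).
Step 3: Mode = 20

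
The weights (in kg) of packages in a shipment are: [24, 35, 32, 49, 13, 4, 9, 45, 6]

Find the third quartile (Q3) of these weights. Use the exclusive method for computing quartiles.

40

Step 1: Sort the data: [4, 6, 9, 13, 24, 32, 35, 45, 49]
Step 2: n = 9
Step 3: Using the exclusive quartile method:
  Q1 = 7.5
  Q2 (median) = 24
  Q3 = 40
  IQR = Q3 - Q1 = 40 - 7.5 = 32.5
Step 4: Q3 = 40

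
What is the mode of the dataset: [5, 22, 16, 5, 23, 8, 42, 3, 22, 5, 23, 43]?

5

Step 1: Count the frequency of each value:
  3: appears 1 time(s)
  5: appears 3 time(s)
  8: appears 1 time(s)
  16: appears 1 time(s)
  22: appears 2 time(s)
  23: appears 2 time(s)
  42: appears 1 time(s)
  43: appears 1 time(s)
Step 2: The value 5 appears most frequently (3 times).
Step 3: Mode = 5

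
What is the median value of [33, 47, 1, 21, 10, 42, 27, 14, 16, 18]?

19.5

Step 1: Sort the data in ascending order: [1, 10, 14, 16, 18, 21, 27, 33, 42, 47]
Step 2: The number of values is n = 10.
Step 3: Since n is even, the median is the average of positions 5 and 6:
  Median = (18 + 21) / 2 = 19.5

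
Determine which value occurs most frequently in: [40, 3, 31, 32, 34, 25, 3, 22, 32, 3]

3

Step 1: Count the frequency of each value:
  3: appears 3 time(s)
  22: appears 1 time(s)
  25: appears 1 time(s)
  31: appears 1 time(s)
  32: appears 2 time(s)
  34: appears 1 time(s)
  40: appears 1 time(s)
Step 2: The value 3 appears most frequently (3 times).
Step 3: Mode = 3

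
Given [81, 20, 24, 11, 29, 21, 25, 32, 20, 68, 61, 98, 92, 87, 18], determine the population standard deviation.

30.3649

Step 1: Compute the mean: 45.8
Step 2: Sum of squared deviations from the mean: 13830.4
Step 3: Population variance = 13830.4 / 15 = 922.0267
Step 4: Standard deviation = sqrt(922.0267) = 30.3649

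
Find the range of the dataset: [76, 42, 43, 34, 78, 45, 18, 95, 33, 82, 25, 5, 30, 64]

90

Step 1: Identify the maximum value: max = 95
Step 2: Identify the minimum value: min = 5
Step 3: Range = max - min = 95 - 5 = 90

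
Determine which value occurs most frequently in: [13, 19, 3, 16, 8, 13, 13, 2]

13

Step 1: Count the frequency of each value:
  2: appears 1 time(s)
  3: appears 1 time(s)
  8: appears 1 time(s)
  13: appears 3 time(s)
  16: appears 1 time(s)
  19: appears 1 time(s)
Step 2: The value 13 appears most frequently (3 times).
Step 3: Mode = 13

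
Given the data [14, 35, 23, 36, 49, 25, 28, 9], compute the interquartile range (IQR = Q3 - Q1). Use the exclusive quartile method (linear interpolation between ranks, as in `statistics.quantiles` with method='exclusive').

19.5

Step 1: Sort the data: [9, 14, 23, 25, 28, 35, 36, 49]
Step 2: n = 8
Step 3: Using the exclusive quartile method:
  Q1 = 16.25
  Q2 (median) = 26.5
  Q3 = 35.75
  IQR = Q3 - Q1 = 35.75 - 16.25 = 19.5
Step 4: IQR = 19.5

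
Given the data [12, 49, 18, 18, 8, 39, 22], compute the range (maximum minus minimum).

41

Step 1: Identify the maximum value: max = 49
Step 2: Identify the minimum value: min = 8
Step 3: Range = max - min = 49 - 8 = 41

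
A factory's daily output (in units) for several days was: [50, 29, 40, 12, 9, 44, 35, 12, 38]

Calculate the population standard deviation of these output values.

14.4333

Step 1: Compute the mean: 29.8889
Step 2: Sum of squared deviations from the mean: 1874.8889
Step 3: Population variance = 1874.8889 / 9 = 208.321
Step 4: Standard deviation = sqrt(208.321) = 14.4333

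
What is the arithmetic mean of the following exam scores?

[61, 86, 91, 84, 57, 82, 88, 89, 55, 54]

74.7

Step 1: Sum all values: 61 + 86 + 91 + 84 + 57 + 82 + 88 + 89 + 55 + 54 = 747
Step 2: Count the number of values: n = 10
Step 3: Mean = sum / n = 747 / 10 = 74.7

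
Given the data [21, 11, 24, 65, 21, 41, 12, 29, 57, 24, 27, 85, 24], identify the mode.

24

Step 1: Count the frequency of each value:
  11: appears 1 time(s)
  12: appears 1 time(s)
  21: appears 2 time(s)
  24: appears 3 time(s)
  27: appears 1 time(s)
  29: appears 1 time(s)
  41: appears 1 time(s)
  57: appears 1 time(s)
  65: appears 1 time(s)
  85: appears 1 time(s)
Step 2: The value 24 appears most frequently (3 times).
Step 3: Mode = 24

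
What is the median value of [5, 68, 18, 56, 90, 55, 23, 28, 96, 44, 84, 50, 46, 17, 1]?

46

Step 1: Sort the data in ascending order: [1, 5, 17, 18, 23, 28, 44, 46, 50, 55, 56, 68, 84, 90, 96]
Step 2: The number of values is n = 15.
Step 3: Since n is odd, the median is the middle value at position 8: 46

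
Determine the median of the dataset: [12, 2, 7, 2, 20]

7

Step 1: Sort the data in ascending order: [2, 2, 7, 12, 20]
Step 2: The number of values is n = 5.
Step 3: Since n is odd, the median is the middle value at position 3: 7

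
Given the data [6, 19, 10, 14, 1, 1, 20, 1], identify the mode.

1

Step 1: Count the frequency of each value:
  1: appears 3 time(s)
  6: appears 1 time(s)
  10: appears 1 time(s)
  14: appears 1 time(s)
  19: appears 1 time(s)
  20: appears 1 time(s)
Step 2: The value 1 appears most frequently (3 times).
Step 3: Mode = 1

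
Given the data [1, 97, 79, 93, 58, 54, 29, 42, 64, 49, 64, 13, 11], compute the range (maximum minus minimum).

96

Step 1: Identify the maximum value: max = 97
Step 2: Identify the minimum value: min = 1
Step 3: Range = max - min = 97 - 1 = 96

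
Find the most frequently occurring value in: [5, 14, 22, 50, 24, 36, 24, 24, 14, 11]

24

Step 1: Count the frequency of each value:
  5: appears 1 time(s)
  11: appears 1 time(s)
  14: appears 2 time(s)
  22: appears 1 time(s)
  24: appears 3 time(s)
  36: appears 1 time(s)
  50: appears 1 time(s)
Step 2: The value 24 appears most frequently (3 times).
Step 3: Mode = 24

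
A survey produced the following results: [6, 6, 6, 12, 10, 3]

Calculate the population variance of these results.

8.8056

Step 1: Compute the mean: (6 + 6 + 6 + 12 + 10 + 3) / 6 = 7.1667
Step 2: Compute squared deviations from the mean:
  (6 - 7.1667)^2 = 1.3611
  (6 - 7.1667)^2 = 1.3611
  (6 - 7.1667)^2 = 1.3611
  (12 - 7.1667)^2 = 23.3611
  (10 - 7.1667)^2 = 8.0278
  (3 - 7.1667)^2 = 17.3611
Step 3: Sum of squared deviations = 52.8333
Step 4: Population variance = 52.8333 / 6 = 8.8056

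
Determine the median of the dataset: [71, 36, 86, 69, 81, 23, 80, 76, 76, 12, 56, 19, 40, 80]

70

Step 1: Sort the data in ascending order: [12, 19, 23, 36, 40, 56, 69, 71, 76, 76, 80, 80, 81, 86]
Step 2: The number of values is n = 14.
Step 3: Since n is even, the median is the average of positions 7 and 8:
  Median = (69 + 71) / 2 = 70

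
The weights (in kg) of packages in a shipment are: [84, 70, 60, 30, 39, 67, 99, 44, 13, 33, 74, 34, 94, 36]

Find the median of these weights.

52

Step 1: Sort the data in ascending order: [13, 30, 33, 34, 36, 39, 44, 60, 67, 70, 74, 84, 94, 99]
Step 2: The number of values is n = 14.
Step 3: Since n is even, the median is the average of positions 7 and 8:
  Median = (44 + 60) / 2 = 52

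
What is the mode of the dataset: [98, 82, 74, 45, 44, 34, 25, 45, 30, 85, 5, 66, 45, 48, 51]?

45

Step 1: Count the frequency of each value:
  5: appears 1 time(s)
  25: appears 1 time(s)
  30: appears 1 time(s)
  34: appears 1 time(s)
  44: appears 1 time(s)
  45: appears 3 time(s)
  48: appears 1 time(s)
  51: appears 1 time(s)
  66: appears 1 time(s)
  74: appears 1 time(s)
  82: appears 1 time(s)
  85: appears 1 time(s)
  98: appears 1 time(s)
Step 2: The value 45 appears most frequently (3 times).
Step 3: Mode = 45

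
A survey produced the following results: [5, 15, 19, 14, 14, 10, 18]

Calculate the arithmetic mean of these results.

13.5714

Step 1: Sum all values: 5 + 15 + 19 + 14 + 14 + 10 + 18 = 95
Step 2: Count the number of values: n = 7
Step 3: Mean = sum / n = 95 / 7 = 13.5714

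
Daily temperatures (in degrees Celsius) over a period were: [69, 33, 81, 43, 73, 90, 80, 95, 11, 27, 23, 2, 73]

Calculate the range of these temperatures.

93

Step 1: Identify the maximum value: max = 95
Step 2: Identify the minimum value: min = 2
Step 3: Range = max - min = 95 - 2 = 93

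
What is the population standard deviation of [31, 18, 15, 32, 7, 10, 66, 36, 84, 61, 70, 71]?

26.0388

Step 1: Compute the mean: 41.75
Step 2: Sum of squared deviations from the mean: 8136.25
Step 3: Population variance = 8136.25 / 12 = 678.0208
Step 4: Standard deviation = sqrt(678.0208) = 26.0388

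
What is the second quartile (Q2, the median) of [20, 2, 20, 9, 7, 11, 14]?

11

Step 1: Sort the data: [2, 7, 9, 11, 14, 20, 20]
Step 2: n = 7
Step 3: Q2 is the median. Since n is odd, it is the middle value at position 4: 11
Step 4: Q2 = 11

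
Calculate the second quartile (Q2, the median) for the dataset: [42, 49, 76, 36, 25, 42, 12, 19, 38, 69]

40

Step 1: Sort the data: [12, 19, 25, 36, 38, 42, 42, 49, 69, 76]
Step 2: n = 10
Step 3: Q2 is the median. Since n is even, it is the average of the values at positions 5 and 6:
  Q2 = (38 + 42) / 2 = 40
Step 4: Q2 = 40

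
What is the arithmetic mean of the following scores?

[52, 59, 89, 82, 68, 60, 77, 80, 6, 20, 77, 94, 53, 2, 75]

59.6

Step 1: Sum all values: 52 + 59 + 89 + 82 + 68 + 60 + 77 + 80 + 6 + 20 + 77 + 94 + 53 + 2 + 75 = 894
Step 2: Count the number of values: n = 15
Step 3: Mean = sum / n = 894 / 15 = 59.6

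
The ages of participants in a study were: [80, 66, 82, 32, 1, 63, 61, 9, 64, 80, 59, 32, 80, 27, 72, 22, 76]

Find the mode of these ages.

80

Step 1: Count the frequency of each value:
  1: appears 1 time(s)
  9: appears 1 time(s)
  22: appears 1 time(s)
  27: appears 1 time(s)
  32: appears 2 time(s)
  59: appears 1 time(s)
  61: appears 1 time(s)
  63: appears 1 time(s)
  64: appears 1 time(s)
  66: appears 1 time(s)
  72: appears 1 time(s)
  76: appears 1 time(s)
  80: appears 3 time(s)
  82: appears 1 time(s)
Step 2: The value 80 appears most frequently (3 times).
Step 3: Mode = 80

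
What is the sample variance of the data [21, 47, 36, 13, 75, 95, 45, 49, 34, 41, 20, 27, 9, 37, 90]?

677.5429

Step 1: Compute the mean: (21 + 47 + 36 + 13 + 75 + 95 + 45 + 49 + 34 + 41 + 20 + 27 + 9 + 37 + 90) / 15 = 42.6
Step 2: Compute squared deviations from the mean:
  (21 - 42.6)^2 = 466.56
  (47 - 42.6)^2 = 19.36
  (36 - 42.6)^2 = 43.56
  (13 - 42.6)^2 = 876.16
  (75 - 42.6)^2 = 1049.76
  (95 - 42.6)^2 = 2745.76
  (45 - 42.6)^2 = 5.76
  (49 - 42.6)^2 = 40.96
  (34 - 42.6)^2 = 73.96
  (41 - 42.6)^2 = 2.56
  (20 - 42.6)^2 = 510.76
  (27 - 42.6)^2 = 243.36
  (9 - 42.6)^2 = 1128.96
  (37 - 42.6)^2 = 31.36
  (90 - 42.6)^2 = 2246.76
Step 3: Sum of squared deviations = 9485.6
Step 4: Sample variance = 9485.6 / 14 = 677.5429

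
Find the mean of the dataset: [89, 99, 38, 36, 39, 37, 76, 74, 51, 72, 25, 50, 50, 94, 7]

55.8

Step 1: Sum all values: 89 + 99 + 38 + 36 + 39 + 37 + 76 + 74 + 51 + 72 + 25 + 50 + 50 + 94 + 7 = 837
Step 2: Count the number of values: n = 15
Step 3: Mean = sum / n = 837 / 15 = 55.8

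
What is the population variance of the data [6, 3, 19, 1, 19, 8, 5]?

46.4898

Step 1: Compute the mean: (6 + 3 + 19 + 1 + 19 + 8 + 5) / 7 = 8.7143
Step 2: Compute squared deviations from the mean:
  (6 - 8.7143)^2 = 7.3673
  (3 - 8.7143)^2 = 32.6531
  (19 - 8.7143)^2 = 105.7959
  (1 - 8.7143)^2 = 59.5102
  (19 - 8.7143)^2 = 105.7959
  (8 - 8.7143)^2 = 0.5102
  (5 - 8.7143)^2 = 13.7959
Step 3: Sum of squared deviations = 325.4286
Step 4: Population variance = 325.4286 / 7 = 46.4898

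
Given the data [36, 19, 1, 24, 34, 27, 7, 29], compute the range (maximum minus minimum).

35

Step 1: Identify the maximum value: max = 36
Step 2: Identify the minimum value: min = 1
Step 3: Range = max - min = 36 - 1 = 35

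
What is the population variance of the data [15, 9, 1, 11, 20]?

40.16

Step 1: Compute the mean: (15 + 9 + 1 + 11 + 20) / 5 = 11.2
Step 2: Compute squared deviations from the mean:
  (15 - 11.2)^2 = 14.44
  (9 - 11.2)^2 = 4.84
  (1 - 11.2)^2 = 104.04
  (11 - 11.2)^2 = 0.04
  (20 - 11.2)^2 = 77.44
Step 3: Sum of squared deviations = 200.8
Step 4: Population variance = 200.8 / 5 = 40.16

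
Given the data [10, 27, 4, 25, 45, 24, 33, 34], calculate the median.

26

Step 1: Sort the data in ascending order: [4, 10, 24, 25, 27, 33, 34, 45]
Step 2: The number of values is n = 8.
Step 3: Since n is even, the median is the average of positions 4 and 5:
  Median = (25 + 27) / 2 = 26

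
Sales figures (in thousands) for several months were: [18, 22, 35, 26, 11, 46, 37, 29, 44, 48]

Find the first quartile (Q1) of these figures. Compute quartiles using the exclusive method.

21

Step 1: Sort the data: [11, 18, 22, 26, 29, 35, 37, 44, 46, 48]
Step 2: n = 10
Step 3: Using the exclusive quartile method:
  Q1 = 21
  Q2 (median) = 32
  Q3 = 44.5
  IQR = Q3 - Q1 = 44.5 - 21 = 23.5
Step 4: Q1 = 21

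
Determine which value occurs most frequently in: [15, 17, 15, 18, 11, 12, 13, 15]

15

Step 1: Count the frequency of each value:
  11: appears 1 time(s)
  12: appears 1 time(s)
  13: appears 1 time(s)
  15: appears 3 time(s)
  17: appears 1 time(s)
  18: appears 1 time(s)
Step 2: The value 15 appears most frequently (3 times).
Step 3: Mode = 15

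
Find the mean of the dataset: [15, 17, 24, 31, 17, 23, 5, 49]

22.625

Step 1: Sum all values: 15 + 17 + 24 + 31 + 17 + 23 + 5 + 49 = 181
Step 2: Count the number of values: n = 8
Step 3: Mean = sum / n = 181 / 8 = 22.625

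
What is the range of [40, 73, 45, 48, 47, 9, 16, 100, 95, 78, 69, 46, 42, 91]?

91

Step 1: Identify the maximum value: max = 100
Step 2: Identify the minimum value: min = 9
Step 3: Range = max - min = 100 - 9 = 91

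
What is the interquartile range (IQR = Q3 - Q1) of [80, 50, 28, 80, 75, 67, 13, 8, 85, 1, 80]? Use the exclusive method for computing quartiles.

67

Step 1: Sort the data: [1, 8, 13, 28, 50, 67, 75, 80, 80, 80, 85]
Step 2: n = 11
Step 3: Using the exclusive quartile method:
  Q1 = 13
  Q2 (median) = 67
  Q3 = 80
  IQR = Q3 - Q1 = 80 - 13 = 67
Step 4: IQR = 67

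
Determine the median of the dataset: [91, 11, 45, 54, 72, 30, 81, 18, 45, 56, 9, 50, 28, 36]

45

Step 1: Sort the data in ascending order: [9, 11, 18, 28, 30, 36, 45, 45, 50, 54, 56, 72, 81, 91]
Step 2: The number of values is n = 14.
Step 3: Since n is even, the median is the average of positions 7 and 8:
  Median = (45 + 45) / 2 = 45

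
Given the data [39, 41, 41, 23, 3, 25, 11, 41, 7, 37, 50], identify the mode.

41

Step 1: Count the frequency of each value:
  3: appears 1 time(s)
  7: appears 1 time(s)
  11: appears 1 time(s)
  23: appears 1 time(s)
  25: appears 1 time(s)
  37: appears 1 time(s)
  39: appears 1 time(s)
  41: appears 3 time(s)
  50: appears 1 time(s)
Step 2: The value 41 appears most frequently (3 times).
Step 3: Mode = 41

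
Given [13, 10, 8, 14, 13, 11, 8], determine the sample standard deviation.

2.4495

Step 1: Compute the mean: 11
Step 2: Sum of squared deviations from the mean: 36
Step 3: Sample variance = 36 / 6 = 6
Step 4: Standard deviation = sqrt(6) = 2.4495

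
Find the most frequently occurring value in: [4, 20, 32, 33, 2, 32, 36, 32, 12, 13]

32

Step 1: Count the frequency of each value:
  2: appears 1 time(s)
  4: appears 1 time(s)
  12: appears 1 time(s)
  13: appears 1 time(s)
  20: appears 1 time(s)
  32: appears 3 time(s)
  33: appears 1 time(s)
  36: appears 1 time(s)
Step 2: The value 32 appears most frequently (3 times).
Step 3: Mode = 32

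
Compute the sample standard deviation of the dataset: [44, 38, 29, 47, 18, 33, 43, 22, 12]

12.4074

Step 1: Compute the mean: 31.7778
Step 2: Sum of squared deviations from the mean: 1231.5556
Step 3: Sample variance = 1231.5556 / 8 = 153.9444
Step 4: Standard deviation = sqrt(153.9444) = 12.4074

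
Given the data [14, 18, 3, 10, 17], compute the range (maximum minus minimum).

15

Step 1: Identify the maximum value: max = 18
Step 2: Identify the minimum value: min = 3
Step 3: Range = max - min = 18 - 3 = 15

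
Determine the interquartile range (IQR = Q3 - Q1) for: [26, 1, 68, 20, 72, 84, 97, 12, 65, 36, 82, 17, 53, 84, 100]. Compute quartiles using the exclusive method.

64

Step 1: Sort the data: [1, 12, 17, 20, 26, 36, 53, 65, 68, 72, 82, 84, 84, 97, 100]
Step 2: n = 15
Step 3: Using the exclusive quartile method:
  Q1 = 20
  Q2 (median) = 65
  Q3 = 84
  IQR = Q3 - Q1 = 84 - 20 = 64
Step 4: IQR = 64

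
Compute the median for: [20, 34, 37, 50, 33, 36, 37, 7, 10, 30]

33.5

Step 1: Sort the data in ascending order: [7, 10, 20, 30, 33, 34, 36, 37, 37, 50]
Step 2: The number of values is n = 10.
Step 3: Since n is even, the median is the average of positions 5 and 6:
  Median = (33 + 34) / 2 = 33.5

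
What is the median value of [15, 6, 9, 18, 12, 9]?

10.5

Step 1: Sort the data in ascending order: [6, 9, 9, 12, 15, 18]
Step 2: The number of values is n = 6.
Step 3: Since n is even, the median is the average of positions 3 and 4:
  Median = (9 + 12) / 2 = 10.5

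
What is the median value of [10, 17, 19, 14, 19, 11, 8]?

14

Step 1: Sort the data in ascending order: [8, 10, 11, 14, 17, 19, 19]
Step 2: The number of values is n = 7.
Step 3: Since n is odd, the median is the middle value at position 4: 14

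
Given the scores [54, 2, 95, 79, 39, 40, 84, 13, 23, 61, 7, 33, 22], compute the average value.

42.4615

Step 1: Sum all values: 54 + 2 + 95 + 79 + 39 + 40 + 84 + 13 + 23 + 61 + 7 + 33 + 22 = 552
Step 2: Count the number of values: n = 13
Step 3: Mean = sum / n = 552 / 13 = 42.4615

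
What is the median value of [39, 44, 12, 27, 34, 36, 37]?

36

Step 1: Sort the data in ascending order: [12, 27, 34, 36, 37, 39, 44]
Step 2: The number of values is n = 7.
Step 3: Since n is odd, the median is the middle value at position 4: 36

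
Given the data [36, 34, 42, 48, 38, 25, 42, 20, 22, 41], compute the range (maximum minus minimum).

28

Step 1: Identify the maximum value: max = 48
Step 2: Identify the minimum value: min = 20
Step 3: Range = max - min = 48 - 20 = 28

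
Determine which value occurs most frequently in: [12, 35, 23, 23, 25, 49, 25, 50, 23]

23

Step 1: Count the frequency of each value:
  12: appears 1 time(s)
  23: appears 3 time(s)
  25: appears 2 time(s)
  35: appears 1 time(s)
  49: appears 1 time(s)
  50: appears 1 time(s)
Step 2: The value 23 appears most frequently (3 times).
Step 3: Mode = 23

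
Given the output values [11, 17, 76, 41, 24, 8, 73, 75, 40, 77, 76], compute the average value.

47.0909

Step 1: Sum all values: 11 + 17 + 76 + 41 + 24 + 8 + 73 + 75 + 40 + 77 + 76 = 518
Step 2: Count the number of values: n = 11
Step 3: Mean = sum / n = 518 / 11 = 47.0909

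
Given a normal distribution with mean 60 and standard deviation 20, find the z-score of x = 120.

3

Step 1: Recall the z-score formula: z = (x - mu) / sigma
Step 2: Substitute values: z = (120 - 60) / 20
Step 3: z = 60 / 20 = 3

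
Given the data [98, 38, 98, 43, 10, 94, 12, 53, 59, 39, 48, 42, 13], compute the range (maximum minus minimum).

88

Step 1: Identify the maximum value: max = 98
Step 2: Identify the minimum value: min = 10
Step 3: Range = max - min = 98 - 10 = 88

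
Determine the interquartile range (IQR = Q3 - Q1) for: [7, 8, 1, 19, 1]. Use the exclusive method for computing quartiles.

12.5

Step 1: Sort the data: [1, 1, 7, 8, 19]
Step 2: n = 5
Step 3: Using the exclusive quartile method:
  Q1 = 1
  Q2 (median) = 7
  Q3 = 13.5
  IQR = Q3 - Q1 = 13.5 - 1 = 12.5
Step 4: IQR = 12.5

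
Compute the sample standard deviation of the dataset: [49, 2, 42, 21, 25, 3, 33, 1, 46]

19.2808

Step 1: Compute the mean: 24.6667
Step 2: Sum of squared deviations from the mean: 2974
Step 3: Sample variance = 2974 / 8 = 371.75
Step 4: Standard deviation = sqrt(371.75) = 19.2808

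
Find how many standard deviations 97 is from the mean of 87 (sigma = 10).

1

Step 1: Recall the z-score formula: z = (x - mu) / sigma
Step 2: Substitute values: z = (97 - 87) / 10
Step 3: z = 10 / 10 = 1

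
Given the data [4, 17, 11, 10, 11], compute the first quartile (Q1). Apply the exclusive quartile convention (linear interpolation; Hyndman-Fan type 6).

7

Step 1: Sort the data: [4, 10, 11, 11, 17]
Step 2: n = 5
Step 3: Using the exclusive quartile method:
  Q1 = 7
  Q2 (median) = 11
  Q3 = 14
  IQR = Q3 - Q1 = 14 - 7 = 7
Step 4: Q1 = 7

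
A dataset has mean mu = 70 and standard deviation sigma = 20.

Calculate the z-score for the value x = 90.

1

Step 1: Recall the z-score formula: z = (x - mu) / sigma
Step 2: Substitute values: z = (90 - 70) / 20
Step 3: z = 20 / 20 = 1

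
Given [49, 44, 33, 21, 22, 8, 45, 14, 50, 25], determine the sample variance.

232.1

Step 1: Compute the mean: (49 + 44 + 33 + 21 + 22 + 8 + 45 + 14 + 50 + 25) / 10 = 31.1
Step 2: Compute squared deviations from the mean:
  (49 - 31.1)^2 = 320.41
  (44 - 31.1)^2 = 166.41
  (33 - 31.1)^2 = 3.61
  (21 - 31.1)^2 = 102.01
  (22 - 31.1)^2 = 82.81
  (8 - 31.1)^2 = 533.61
  (45 - 31.1)^2 = 193.21
  (14 - 31.1)^2 = 292.41
  (50 - 31.1)^2 = 357.21
  (25 - 31.1)^2 = 37.21
Step 3: Sum of squared deviations = 2088.9
Step 4: Sample variance = 2088.9 / 9 = 232.1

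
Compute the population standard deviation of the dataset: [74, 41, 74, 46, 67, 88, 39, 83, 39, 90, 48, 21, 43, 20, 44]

22.2766

Step 1: Compute the mean: 54.4667
Step 2: Sum of squared deviations from the mean: 7443.7333
Step 3: Population variance = 7443.7333 / 15 = 496.2489
Step 4: Standard deviation = sqrt(496.2489) = 22.2766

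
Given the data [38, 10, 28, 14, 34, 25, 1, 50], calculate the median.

26.5

Step 1: Sort the data in ascending order: [1, 10, 14, 25, 28, 34, 38, 50]
Step 2: The number of values is n = 8.
Step 3: Since n is even, the median is the average of positions 4 and 5:
  Median = (25 + 28) / 2 = 26.5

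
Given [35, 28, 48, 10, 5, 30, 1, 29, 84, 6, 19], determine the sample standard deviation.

23.9199

Step 1: Compute the mean: 26.8182
Step 2: Sum of squared deviations from the mean: 5721.6364
Step 3: Sample variance = 5721.6364 / 10 = 572.1636
Step 4: Standard deviation = sqrt(572.1636) = 23.9199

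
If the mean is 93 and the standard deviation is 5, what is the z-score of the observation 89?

-0.8

Step 1: Recall the z-score formula: z = (x - mu) / sigma
Step 2: Substitute values: z = (89 - 93) / 5
Step 3: z = -4 / 5 = -0.8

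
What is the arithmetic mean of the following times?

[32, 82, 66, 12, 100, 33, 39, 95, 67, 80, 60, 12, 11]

53

Step 1: Sum all values: 32 + 82 + 66 + 12 + 100 + 33 + 39 + 95 + 67 + 80 + 60 + 12 + 11 = 689
Step 2: Count the number of values: n = 13
Step 3: Mean = sum / n = 689 / 13 = 53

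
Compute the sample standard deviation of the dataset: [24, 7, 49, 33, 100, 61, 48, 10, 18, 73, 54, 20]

28.0015

Step 1: Compute the mean: 41.4167
Step 2: Sum of squared deviations from the mean: 8624.9167
Step 3: Sample variance = 8624.9167 / 11 = 784.0833
Step 4: Standard deviation = sqrt(784.0833) = 28.0015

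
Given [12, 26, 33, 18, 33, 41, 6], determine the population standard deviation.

11.7038

Step 1: Compute the mean: 24.1429
Step 2: Sum of squared deviations from the mean: 958.8571
Step 3: Population variance = 958.8571 / 7 = 136.9796
Step 4: Standard deviation = sqrt(136.9796) = 11.7038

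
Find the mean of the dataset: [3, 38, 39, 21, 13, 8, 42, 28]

24

Step 1: Sum all values: 3 + 38 + 39 + 21 + 13 + 8 + 42 + 28 = 192
Step 2: Count the number of values: n = 8
Step 3: Mean = sum / n = 192 / 8 = 24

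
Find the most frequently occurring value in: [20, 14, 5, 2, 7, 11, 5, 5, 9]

5

Step 1: Count the frequency of each value:
  2: appears 1 time(s)
  5: appears 3 time(s)
  7: appears 1 time(s)
  9: appears 1 time(s)
  11: appears 1 time(s)
  14: appears 1 time(s)
  20: appears 1 time(s)
Step 2: The value 5 appears most frequently (3 times).
Step 3: Mode = 5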